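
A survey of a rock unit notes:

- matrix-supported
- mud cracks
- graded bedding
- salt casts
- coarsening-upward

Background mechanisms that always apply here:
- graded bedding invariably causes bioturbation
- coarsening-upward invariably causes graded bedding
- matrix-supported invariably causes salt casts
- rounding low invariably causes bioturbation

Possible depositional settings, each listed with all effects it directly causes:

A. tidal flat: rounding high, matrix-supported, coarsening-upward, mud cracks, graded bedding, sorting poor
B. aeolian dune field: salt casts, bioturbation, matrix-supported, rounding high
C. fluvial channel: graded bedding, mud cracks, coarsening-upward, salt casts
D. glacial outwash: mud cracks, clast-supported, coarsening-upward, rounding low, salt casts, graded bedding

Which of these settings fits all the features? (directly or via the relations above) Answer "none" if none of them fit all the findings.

A

Testing each hypothesis:
(A) tidal flat — matrix-supported ✓; mud cracks ✓; graded bedding ✓; salt casts ✓ (through matrix-supported → salt casts); coarsening-upward ✓
(B) aeolian dune field — does not account for mud cracks, graded bedding, coarsening-upward
(C) fluvial channel — matrix-supported ✗; mud cracks ✓; graded bedding ✓; salt casts ✓; coarsening-upward ✓
(D) glacial outwash — fails on matrix-supported (predicts clast-supported, not matrix-supported)
Only (A) is consistent with every observation.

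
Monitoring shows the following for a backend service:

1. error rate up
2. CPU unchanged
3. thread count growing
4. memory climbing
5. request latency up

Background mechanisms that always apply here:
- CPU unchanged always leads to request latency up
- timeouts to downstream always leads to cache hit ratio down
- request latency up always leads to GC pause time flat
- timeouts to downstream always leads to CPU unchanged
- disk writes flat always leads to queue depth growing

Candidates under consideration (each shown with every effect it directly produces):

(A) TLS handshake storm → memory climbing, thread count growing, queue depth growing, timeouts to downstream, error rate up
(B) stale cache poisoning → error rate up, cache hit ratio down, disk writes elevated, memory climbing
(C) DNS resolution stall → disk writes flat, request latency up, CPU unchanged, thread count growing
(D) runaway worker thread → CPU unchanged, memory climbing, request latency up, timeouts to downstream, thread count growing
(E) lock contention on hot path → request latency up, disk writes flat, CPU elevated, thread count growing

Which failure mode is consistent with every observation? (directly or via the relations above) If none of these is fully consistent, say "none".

Testing each hypothesis:
(A) TLS handshake storm — accounts for every observation (CPU unchanged via timeouts to downstream → CPU unchanged)
(B) stale cache poisoning — error rate up +; CPU unchanged -; thread count growing -; memory climbing +; request latency up -
(C) DNS resolution stall — does not account for error rate up, memory climbing
(D) runaway worker thread — does not account for error rate up
(E) lock contention on hot path — fails on error rate up, CPU unchanged, memory climbing (predicts CPU elevated, not CPU unchanged)
(A) is the only candidate with no mismatches.

A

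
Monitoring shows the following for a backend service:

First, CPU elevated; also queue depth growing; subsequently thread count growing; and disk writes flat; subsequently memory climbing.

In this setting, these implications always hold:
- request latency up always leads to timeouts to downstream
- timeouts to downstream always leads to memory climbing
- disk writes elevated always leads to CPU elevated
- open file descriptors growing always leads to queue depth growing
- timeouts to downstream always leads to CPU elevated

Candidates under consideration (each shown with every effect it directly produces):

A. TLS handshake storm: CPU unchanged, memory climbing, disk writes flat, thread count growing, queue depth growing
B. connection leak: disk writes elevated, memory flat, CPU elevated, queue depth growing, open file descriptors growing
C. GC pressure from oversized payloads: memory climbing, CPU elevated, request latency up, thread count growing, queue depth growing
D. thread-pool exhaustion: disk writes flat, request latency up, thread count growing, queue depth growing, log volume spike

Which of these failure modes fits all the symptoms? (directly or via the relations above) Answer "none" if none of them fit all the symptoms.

D

For each candidate, compare predicted effects to what was observed:
(A) TLS handshake storm — CPU elevated miss; queue depth growing match; thread count growing match; disk writes flat match; memory climbing match
(B) connection leak — CPU elevated match; queue depth growing match; thread count growing miss; disk writes flat miss; memory climbing miss
(C) GC pressure from oversized payloads — does not account for disk writes flat
(D) thread-pool exhaustion — CPU elevated match (via request latency up → timeouts to downstream → CPU elevated); queue depth growing match; thread count growing match; disk writes flat match; memory climbing match (via request latency up → timeouts to downstream → memory climbing)
(D) is the only candidate with no mismatches.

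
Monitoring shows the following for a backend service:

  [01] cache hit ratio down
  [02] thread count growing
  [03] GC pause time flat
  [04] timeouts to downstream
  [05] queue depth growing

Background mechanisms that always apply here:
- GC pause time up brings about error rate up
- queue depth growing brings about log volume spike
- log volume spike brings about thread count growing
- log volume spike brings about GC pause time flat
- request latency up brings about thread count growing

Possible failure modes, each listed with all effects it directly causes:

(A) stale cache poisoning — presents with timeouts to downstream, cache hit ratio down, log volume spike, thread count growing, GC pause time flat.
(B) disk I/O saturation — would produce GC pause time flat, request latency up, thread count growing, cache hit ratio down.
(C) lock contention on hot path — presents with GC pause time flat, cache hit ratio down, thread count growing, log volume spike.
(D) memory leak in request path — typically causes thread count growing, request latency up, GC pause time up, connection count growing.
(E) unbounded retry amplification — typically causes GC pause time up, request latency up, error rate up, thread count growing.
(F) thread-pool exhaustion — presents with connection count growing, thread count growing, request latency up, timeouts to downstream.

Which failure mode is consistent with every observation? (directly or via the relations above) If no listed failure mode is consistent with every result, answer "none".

none

Testing each hypothesis:
(A) stale cache poisoning — does not account for queue depth growing
(B) disk I/O saturation — cache hit ratio down match; thread count growing match; GC pause time flat match; timeouts to downstream miss; queue depth growing miss
(C) lock contention on hot path — cache hit ratio down match; thread count growing match; GC pause time flat match; timeouts to downstream miss; queue depth growing miss
(D) memory leak in request path — fails on cache hit ratio down, GC pause time flat, timeouts to downstream, queue depth growing (predicts GC pause time up, not GC pause time flat)
(E) unbounded retry amplification — fails on cache hit ratio down, GC pause time flat, timeouts to downstream, queue depth growing (predicts GC pause time up, not GC pause time flat)
(F) thread-pool exhaustion — does not account for cache hit ratio down, GC pause time flat, queue depth growing
Every candidate fails on at least one observation.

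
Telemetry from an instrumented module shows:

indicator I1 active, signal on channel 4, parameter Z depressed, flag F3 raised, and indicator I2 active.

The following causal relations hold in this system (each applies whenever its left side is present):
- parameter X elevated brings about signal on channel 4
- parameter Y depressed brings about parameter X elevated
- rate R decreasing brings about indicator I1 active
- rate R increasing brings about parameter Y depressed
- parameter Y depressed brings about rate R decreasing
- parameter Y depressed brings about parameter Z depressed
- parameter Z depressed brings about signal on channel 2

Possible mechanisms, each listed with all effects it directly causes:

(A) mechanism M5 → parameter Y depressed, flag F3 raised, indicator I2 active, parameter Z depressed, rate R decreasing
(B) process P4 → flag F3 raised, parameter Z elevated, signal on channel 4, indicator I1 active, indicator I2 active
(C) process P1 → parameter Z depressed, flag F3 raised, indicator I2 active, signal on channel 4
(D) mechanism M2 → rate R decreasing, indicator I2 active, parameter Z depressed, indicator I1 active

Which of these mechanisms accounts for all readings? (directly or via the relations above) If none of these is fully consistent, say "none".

A

Testing each hypothesis:
(A) mechanism M5 — accounts for every observation (indicator I1 active through rate R decreasing → indicator I1 active)
(B) process P4 — indicator I1 active +; signal on channel 4 +; parameter Z depressed -; flag F3 raised +; indicator I2 active +
(C) process P1 — indicator I1 active -; signal on channel 4 +; parameter Z depressed +; flag F3 raised +; indicator I2 active +
(D) mechanism M2 — indicator I1 active +; signal on channel 4 -; parameter Z depressed +; flag F3 raised -; indicator I2 active +
(A) is the only candidate with no mismatches.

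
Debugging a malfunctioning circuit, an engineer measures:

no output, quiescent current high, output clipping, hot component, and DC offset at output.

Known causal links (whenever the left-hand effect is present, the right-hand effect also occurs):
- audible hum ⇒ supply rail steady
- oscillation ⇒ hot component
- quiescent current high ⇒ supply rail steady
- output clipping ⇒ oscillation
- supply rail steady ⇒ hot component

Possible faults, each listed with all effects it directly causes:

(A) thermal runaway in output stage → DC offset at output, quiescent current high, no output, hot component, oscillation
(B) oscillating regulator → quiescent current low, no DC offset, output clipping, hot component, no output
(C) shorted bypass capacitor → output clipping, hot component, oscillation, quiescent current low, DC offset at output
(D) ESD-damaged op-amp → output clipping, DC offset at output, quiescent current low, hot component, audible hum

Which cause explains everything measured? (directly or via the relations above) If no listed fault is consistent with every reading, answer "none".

none

For each candidate, compare predicted effects to what was observed:
(A) thermal runaway in output stage — does not account for output clipping
(B) oscillating regulator — no output +; quiescent current high -; output clipping +; hot component +; DC offset at output -
(C) shorted bypass capacitor — no output -; quiescent current high -; output clipping +; hot component +; DC offset at output +
(D) ESD-damaged op-amp — no output -; quiescent current high -; output clipping +; hot component +; DC offset at output +
Every candidate fails on at least one observation.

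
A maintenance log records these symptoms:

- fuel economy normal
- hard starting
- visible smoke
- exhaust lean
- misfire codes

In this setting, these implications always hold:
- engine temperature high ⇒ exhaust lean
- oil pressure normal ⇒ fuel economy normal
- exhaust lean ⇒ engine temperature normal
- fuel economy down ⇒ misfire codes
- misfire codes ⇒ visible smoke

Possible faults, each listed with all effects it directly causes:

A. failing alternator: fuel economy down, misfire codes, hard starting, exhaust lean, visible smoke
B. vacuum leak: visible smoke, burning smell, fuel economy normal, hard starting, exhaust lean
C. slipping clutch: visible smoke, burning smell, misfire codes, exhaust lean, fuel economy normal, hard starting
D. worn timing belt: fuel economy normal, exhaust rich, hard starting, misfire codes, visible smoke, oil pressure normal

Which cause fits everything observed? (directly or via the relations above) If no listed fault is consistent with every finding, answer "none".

C

For each candidate, compare predicted effects to what was observed:
(A) failing alternator — fails on fuel economy normal (predicts fuel economy down, not fuel economy normal)
(B) vacuum leak — does not account for misfire codes
(C) slipping clutch — accounts for every observation
(D) worn timing belt — fuel economy normal +; hard starting +; visible smoke +; exhaust lean -; misfire codes +
(C) is the only candidate with no mismatches.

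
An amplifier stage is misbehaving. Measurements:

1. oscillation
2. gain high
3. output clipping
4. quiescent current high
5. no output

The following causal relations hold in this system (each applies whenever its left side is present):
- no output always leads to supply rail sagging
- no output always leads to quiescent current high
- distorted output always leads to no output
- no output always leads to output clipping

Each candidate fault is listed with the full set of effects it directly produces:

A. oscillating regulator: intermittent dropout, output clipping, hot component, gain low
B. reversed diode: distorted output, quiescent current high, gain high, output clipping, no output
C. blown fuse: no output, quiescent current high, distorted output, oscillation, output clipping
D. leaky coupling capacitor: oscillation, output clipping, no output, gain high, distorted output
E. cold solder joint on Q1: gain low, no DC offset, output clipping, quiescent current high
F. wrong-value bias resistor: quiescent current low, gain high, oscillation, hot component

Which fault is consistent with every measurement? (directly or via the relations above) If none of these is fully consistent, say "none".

Testing each hypothesis:
(A) oscillating regulator — oscillation miss; gain high miss; output clipping match; quiescent current high miss; no output miss
(B) reversed diode — oscillation miss; gain high match; output clipping match; quiescent current high match; no output match
(C) blown fuse — oscillation match; gain high miss; output clipping match; quiescent current high match; no output match
(D) leaky coupling capacitor — accounts for every observation (quiescent current high through no output → quiescent current high)
(E) cold solder joint on Q1 — oscillation miss; gain high miss; output clipping match; quiescent current high match; no output miss
(F) wrong-value bias resistor — fails on output clipping, quiescent current high, no output (predicts quiescent current low, not quiescent current high)
(D) alone accounts for all the evidence.

D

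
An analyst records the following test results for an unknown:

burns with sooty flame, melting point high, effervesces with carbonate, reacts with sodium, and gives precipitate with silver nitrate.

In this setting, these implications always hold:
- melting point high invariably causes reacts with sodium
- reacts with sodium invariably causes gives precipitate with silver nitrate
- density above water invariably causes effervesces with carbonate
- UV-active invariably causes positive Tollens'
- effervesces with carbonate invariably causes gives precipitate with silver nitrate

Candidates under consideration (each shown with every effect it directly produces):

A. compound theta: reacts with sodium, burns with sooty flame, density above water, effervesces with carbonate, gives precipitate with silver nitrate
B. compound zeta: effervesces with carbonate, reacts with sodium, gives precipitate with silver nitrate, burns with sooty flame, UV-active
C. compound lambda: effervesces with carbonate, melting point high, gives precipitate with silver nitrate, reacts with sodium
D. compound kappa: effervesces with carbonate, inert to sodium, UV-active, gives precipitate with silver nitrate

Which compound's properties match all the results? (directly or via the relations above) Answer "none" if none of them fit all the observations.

none

Testing each hypothesis:
(A) compound theta — burns with sooty flame ✓; melting point high ✗; effervesces with carbonate ✓; reacts with sodium ✓; gives precipitate with silver nitrate ✓
(B) compound zeta — does not account for melting point high
(C) compound lambda — does not account for burns with sooty flame
(D) compound kappa — burns with sooty flame ✗; melting point high ✗; effervesces with carbonate ✓; reacts with sodium ✗; gives precipitate with silver nitrate ✓
Every candidate fails on at least one observation.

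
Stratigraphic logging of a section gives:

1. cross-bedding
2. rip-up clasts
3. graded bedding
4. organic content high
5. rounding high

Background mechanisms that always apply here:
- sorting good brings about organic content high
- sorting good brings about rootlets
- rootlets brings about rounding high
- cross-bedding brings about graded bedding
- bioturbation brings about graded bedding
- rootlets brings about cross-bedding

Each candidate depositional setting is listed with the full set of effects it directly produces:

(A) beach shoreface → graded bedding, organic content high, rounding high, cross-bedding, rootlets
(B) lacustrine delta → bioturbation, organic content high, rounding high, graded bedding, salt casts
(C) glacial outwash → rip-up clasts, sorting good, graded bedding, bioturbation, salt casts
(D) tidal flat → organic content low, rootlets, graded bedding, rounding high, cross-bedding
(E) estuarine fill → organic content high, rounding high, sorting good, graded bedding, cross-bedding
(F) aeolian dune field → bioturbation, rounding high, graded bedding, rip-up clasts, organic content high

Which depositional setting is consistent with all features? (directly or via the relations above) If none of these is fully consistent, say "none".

C

Per-candidate check:
(A) beach shoreface — does not account for rip-up clasts
(B) lacustrine delta — cross-bedding ✗; rip-up clasts ✗; graded bedding ✓; organic content high ✓; rounding high ✓
(C) glacial outwash — accounts for every observation (cross-bedding via sorting good → rootlets → cross-bedding)
(D) tidal flat — cross-bedding ✓; rip-up clasts ✗; graded bedding ✓; organic content high ✗; rounding high ✓
(E) estuarine fill — cross-bedding ✓; rip-up clasts ✗; graded bedding ✓; organic content high ✓; rounding high ✓
(F) aeolian dune field — does not account for cross-bedding
(C) is the only candidate with no mismatches.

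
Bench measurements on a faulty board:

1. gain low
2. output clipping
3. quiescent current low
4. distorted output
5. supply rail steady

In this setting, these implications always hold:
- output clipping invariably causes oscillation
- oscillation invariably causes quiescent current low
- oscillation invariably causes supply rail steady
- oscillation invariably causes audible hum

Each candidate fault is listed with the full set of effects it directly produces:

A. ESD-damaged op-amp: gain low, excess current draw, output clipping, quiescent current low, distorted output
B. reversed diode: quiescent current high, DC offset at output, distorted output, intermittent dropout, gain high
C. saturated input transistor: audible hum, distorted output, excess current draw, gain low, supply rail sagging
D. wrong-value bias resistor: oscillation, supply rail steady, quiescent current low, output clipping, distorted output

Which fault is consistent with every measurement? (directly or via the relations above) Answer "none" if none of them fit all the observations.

For each candidate, compare predicted effects to what was observed:
(A) ESD-damaged op-amp — gain low match; output clipping match; quiescent current low match; distorted output match; supply rail steady match (via output clipping → oscillation → supply rail steady)
(B) reversed diode — gain low miss; output clipping miss; quiescent current low miss; distorted output match; supply rail steady miss
(C) saturated input transistor — gain low match; output clipping miss; quiescent current low miss; distorted output match; supply rail steady miss
(D) wrong-value bias resistor — gain low miss; output clipping match; quiescent current low match; distorted output match; supply rail steady match
(A) is the only candidate with no mismatches.

A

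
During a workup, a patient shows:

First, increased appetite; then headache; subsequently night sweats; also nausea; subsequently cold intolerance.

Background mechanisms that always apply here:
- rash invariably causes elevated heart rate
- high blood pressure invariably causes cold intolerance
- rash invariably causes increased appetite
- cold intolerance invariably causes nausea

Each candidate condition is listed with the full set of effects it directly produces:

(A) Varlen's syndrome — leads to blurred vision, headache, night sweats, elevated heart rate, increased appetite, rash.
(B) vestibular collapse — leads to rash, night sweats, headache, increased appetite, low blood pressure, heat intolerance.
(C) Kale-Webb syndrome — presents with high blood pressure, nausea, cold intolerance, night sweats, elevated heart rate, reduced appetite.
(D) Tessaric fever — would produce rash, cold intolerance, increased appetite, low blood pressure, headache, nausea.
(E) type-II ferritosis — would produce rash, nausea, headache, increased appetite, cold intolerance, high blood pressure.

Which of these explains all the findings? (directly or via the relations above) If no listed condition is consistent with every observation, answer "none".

none

Testing each hypothesis:
(A) Varlen's syndrome — does not account for nausea, cold intolerance
(B) vestibular collapse — increased appetite ✓; headache ✓; night sweats ✓; nausea ✗; cold intolerance ✗
(C) Kale-Webb syndrome — fails on increased appetite, headache (predicts reduced appetite, not increased appetite)
(D) Tessaric fever — does not account for night sweats
(E) type-II ferritosis — increased appetite ✓; headache ✓; night sweats ✗; nausea ✓; cold intolerance ✓
Every candidate fails on at least one observation.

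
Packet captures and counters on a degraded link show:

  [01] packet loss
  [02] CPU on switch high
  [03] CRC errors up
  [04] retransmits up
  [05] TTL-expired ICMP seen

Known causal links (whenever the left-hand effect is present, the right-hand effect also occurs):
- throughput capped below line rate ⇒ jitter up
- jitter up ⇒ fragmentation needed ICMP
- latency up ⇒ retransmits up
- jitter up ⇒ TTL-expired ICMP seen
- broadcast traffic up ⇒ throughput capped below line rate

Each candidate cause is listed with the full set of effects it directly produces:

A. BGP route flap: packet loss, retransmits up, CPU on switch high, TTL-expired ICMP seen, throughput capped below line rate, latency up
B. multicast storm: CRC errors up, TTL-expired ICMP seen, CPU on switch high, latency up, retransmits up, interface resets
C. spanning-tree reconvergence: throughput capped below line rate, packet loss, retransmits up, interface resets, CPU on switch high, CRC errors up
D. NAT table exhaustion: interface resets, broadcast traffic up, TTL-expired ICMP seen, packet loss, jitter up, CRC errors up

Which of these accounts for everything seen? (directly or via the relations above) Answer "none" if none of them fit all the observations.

Checking each candidate against the observations:
(A) BGP route flap — packet loss +; CPU on switch high +; CRC errors up -; retransmits up +; TTL-expired ICMP seen +
(B) multicast storm — does not account for packet loss
(C) spanning-tree reconvergence — packet loss +; CPU on switch high +; CRC errors up +; retransmits up +; TTL-expired ICMP seen + (through throughput capped below line rate → jitter up → TTL-expired ICMP seen)
(D) NAT table exhaustion — packet loss +; CPU on switch high -; CRC errors up +; retransmits up -; TTL-expired ICMP seen +
(C) alone accounts for all the evidence.

C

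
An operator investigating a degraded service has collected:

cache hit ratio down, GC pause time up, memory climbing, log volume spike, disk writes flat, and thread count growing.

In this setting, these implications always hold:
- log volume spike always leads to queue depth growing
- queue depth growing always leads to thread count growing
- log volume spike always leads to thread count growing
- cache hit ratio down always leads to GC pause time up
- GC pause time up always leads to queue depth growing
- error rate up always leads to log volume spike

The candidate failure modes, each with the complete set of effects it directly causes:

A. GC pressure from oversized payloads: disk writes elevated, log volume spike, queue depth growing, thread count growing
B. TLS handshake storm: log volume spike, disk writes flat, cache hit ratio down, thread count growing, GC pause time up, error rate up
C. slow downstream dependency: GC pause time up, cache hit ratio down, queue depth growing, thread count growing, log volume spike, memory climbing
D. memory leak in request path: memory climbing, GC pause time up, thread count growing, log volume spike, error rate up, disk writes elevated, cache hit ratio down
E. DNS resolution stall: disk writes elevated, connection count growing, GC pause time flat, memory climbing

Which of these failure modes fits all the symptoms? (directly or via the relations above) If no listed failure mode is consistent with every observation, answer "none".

none

Checking each candidate against the observations:
(A) GC pressure from oversized payloads — fails on cache hit ratio down, GC pause time up, memory climbing, disk writes flat (predicts disk writes elevated, not disk writes flat)
(B) TLS handshake storm — does not account for memory climbing
(C) slow downstream dependency — cache hit ratio down +; GC pause time up +; memory climbing +; log volume spike +; disk writes flat -; thread count growing +
(D) memory leak in request path — cache hit ratio down +; GC pause time up +; memory climbing +; log volume spike +; disk writes flat -; thread count growing +
(E) DNS resolution stall — cache hit ratio down -; GC pause time up -; memory climbing +; log volume spike -; disk writes flat -; thread count growing -
No candidate is consistent with all observations.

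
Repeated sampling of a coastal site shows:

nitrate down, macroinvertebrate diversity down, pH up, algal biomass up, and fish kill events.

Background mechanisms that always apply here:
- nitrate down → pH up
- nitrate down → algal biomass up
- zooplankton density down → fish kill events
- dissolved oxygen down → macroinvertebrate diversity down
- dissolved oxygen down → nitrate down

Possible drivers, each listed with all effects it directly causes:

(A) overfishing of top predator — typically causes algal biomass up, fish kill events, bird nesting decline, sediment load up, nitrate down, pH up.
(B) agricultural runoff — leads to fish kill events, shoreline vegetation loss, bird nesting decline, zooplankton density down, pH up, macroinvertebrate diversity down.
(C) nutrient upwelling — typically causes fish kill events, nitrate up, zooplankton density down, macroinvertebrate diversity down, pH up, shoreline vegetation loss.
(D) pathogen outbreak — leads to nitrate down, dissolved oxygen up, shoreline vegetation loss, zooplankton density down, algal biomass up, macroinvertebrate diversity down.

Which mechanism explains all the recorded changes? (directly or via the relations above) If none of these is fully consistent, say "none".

D

For each candidate, compare predicted effects to what was observed:
(A) overfishing of top predator — nitrate down match; macroinvertebrate diversity down miss; pH up match; algal biomass up match; fish kill events match
(B) agricultural runoff — does not account for nitrate down, algal biomass up
(C) nutrient upwelling — fails on nitrate down, algal biomass up (predicts nitrate up, not nitrate down)
(D) pathogen outbreak — accounts for every observation (pH up via nitrate down → pH up)
Only (D) is consistent with every observation.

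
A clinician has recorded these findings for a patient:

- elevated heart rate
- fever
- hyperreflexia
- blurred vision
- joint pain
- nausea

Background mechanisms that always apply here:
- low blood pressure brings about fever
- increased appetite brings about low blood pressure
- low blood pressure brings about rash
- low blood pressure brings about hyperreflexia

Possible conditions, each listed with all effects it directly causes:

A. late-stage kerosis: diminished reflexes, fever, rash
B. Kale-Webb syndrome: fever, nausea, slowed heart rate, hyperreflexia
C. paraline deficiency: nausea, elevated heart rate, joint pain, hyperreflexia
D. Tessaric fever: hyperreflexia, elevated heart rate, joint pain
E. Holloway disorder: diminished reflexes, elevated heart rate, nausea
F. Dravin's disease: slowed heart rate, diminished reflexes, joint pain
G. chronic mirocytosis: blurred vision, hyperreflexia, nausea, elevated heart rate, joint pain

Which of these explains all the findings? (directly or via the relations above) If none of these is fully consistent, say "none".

Testing each hypothesis:
(A) late-stage kerosis — fails on elevated heart rate, hyperreflexia, blurred vision, joint pain, nausea (predicts diminished reflexes, not hyperreflexia)
(B) Kale-Webb syndrome — fails on elevated heart rate, blurred vision, joint pain (predicts slowed heart rate, not elevated heart rate)
(C) paraline deficiency — elevated heart rate ✓; fever ✗; hyperreflexia ✓; blurred vision ✗; joint pain ✓; nausea ✓
(D) Tessaric fever — elevated heart rate ✓; fever ✗; hyperreflexia ✓; blurred vision ✗; joint pain ✓; nausea ✗
(E) Holloway disorder — elevated heart rate ✓; fever ✗; hyperreflexia ✗; blurred vision ✗; joint pain ✗; nausea ✓
(F) Dravin's disease — elevated heart rate ✗; fever ✗; hyperreflexia ✗; blurred vision ✗; joint pain ✓; nausea ✗
(G) chronic mirocytosis — elevated heart rate ✓; fever ✗; hyperreflexia ✓; blurred vision ✓; joint pain ✓; nausea ✓
Every candidate fails on at least one observation.

none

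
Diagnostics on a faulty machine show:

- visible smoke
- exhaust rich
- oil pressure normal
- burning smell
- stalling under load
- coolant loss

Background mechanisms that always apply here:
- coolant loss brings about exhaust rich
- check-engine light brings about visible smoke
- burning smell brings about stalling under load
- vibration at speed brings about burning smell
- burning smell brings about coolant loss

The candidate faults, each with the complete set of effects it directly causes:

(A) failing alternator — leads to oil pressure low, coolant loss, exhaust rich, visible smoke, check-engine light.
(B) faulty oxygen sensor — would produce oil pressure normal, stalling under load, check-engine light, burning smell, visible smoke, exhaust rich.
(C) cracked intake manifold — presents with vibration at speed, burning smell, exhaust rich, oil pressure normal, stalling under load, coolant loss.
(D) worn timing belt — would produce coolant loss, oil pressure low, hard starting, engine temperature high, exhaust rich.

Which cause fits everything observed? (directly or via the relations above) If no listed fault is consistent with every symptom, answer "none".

Per-candidate check:
(A) failing alternator — visible smoke +; exhaust rich +; oil pressure normal -; burning smell -; stalling under load -; coolant loss +
(B) faulty oxygen sensor — accounts for every observation (coolant loss by burning smell → coolant loss)
(C) cracked intake manifold — visible smoke -; exhaust rich +; oil pressure normal +; burning smell +; stalling under load +; coolant loss +
(D) worn timing belt — visible smoke -; exhaust rich +; oil pressure normal -; burning smell -; stalling under load -; coolant loss +
Only (B) is consistent with every observation.

B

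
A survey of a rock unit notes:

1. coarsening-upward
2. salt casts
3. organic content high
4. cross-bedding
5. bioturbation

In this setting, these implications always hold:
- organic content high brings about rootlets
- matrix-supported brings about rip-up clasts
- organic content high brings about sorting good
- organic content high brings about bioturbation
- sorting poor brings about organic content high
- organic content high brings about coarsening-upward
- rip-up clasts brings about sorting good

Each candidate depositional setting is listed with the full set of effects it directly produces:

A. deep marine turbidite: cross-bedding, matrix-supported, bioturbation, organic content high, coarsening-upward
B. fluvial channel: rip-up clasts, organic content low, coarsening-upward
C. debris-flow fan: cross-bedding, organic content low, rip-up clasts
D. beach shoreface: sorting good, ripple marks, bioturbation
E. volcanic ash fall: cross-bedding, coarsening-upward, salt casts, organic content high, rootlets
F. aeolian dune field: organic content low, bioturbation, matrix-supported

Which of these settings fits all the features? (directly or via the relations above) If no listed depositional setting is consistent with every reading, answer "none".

Per-candidate check:
(A) deep marine turbidite — coarsening-upward yes; salt casts NO; organic content high yes; cross-bedding yes; bioturbation yes
(B) fluvial channel — coarsening-upward yes; salt casts NO; organic content high NO; cross-bedding NO; bioturbation NO
(C) debris-flow fan — coarsening-upward NO; salt casts NO; organic content high NO; cross-bedding yes; bioturbation NO
(D) beach shoreface — does not account for coarsening-upward, salt casts, organic content high, cross-bedding
(E) volcanic ash fall — coarsening-upward yes; salt casts yes; organic content high yes; cross-bedding yes; bioturbation yes (via organic content high → bioturbation)
(F) aeolian dune field — fails on coarsening-upward, salt casts, organic content high, cross-bedding (predicts organic content low, not organic content high)
(E) alone accounts for all the evidence.

E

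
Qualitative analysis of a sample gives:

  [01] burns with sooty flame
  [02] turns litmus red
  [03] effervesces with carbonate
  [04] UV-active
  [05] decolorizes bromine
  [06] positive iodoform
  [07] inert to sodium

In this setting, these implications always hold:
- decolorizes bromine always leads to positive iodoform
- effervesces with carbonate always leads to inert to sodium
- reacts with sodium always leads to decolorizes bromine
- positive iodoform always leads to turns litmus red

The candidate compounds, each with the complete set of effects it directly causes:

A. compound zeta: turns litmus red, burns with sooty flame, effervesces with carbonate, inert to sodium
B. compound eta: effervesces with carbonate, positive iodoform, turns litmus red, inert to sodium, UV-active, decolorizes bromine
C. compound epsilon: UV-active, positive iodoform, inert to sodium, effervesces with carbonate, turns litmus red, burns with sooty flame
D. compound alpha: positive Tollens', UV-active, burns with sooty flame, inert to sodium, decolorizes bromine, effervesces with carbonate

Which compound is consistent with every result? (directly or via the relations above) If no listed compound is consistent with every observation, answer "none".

D

Checking each candidate against the observations:
(A) compound zeta — does not account for UV-active, decolorizes bromine, positive iodoform
(B) compound eta — burns with sooty flame -; turns litmus red +; effervesces with carbonate +; UV-active +; decolorizes bromine +; positive iodoform +; inert to sodium +
(C) compound epsilon — does not account for decolorizes bromine
(D) compound alpha — burns with sooty flame +; turns litmus red + (by decolorizes bromine → positive iodoform → turns litmus red); effervesces with carbonate +; UV-active +; decolorizes bromine +; positive iodoform + (by decolorizes bromine → positive iodoform); inert to sodium +
(D) alone accounts for all the evidence.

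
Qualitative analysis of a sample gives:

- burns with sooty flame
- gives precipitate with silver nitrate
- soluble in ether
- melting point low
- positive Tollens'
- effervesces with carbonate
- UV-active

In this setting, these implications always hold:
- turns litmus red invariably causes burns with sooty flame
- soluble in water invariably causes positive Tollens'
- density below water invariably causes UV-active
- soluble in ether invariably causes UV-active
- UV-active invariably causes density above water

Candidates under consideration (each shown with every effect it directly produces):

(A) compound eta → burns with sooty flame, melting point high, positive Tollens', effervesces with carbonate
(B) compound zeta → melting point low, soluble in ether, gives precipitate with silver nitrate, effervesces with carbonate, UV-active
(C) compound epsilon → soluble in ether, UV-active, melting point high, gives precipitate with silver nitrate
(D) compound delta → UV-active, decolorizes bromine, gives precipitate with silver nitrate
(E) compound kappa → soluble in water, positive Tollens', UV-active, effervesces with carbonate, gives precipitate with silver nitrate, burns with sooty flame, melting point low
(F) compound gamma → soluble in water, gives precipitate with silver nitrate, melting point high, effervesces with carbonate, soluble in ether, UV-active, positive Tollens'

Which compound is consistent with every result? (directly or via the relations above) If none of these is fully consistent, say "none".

Per-candidate check:
(A) compound eta — burns with sooty flame match; gives precipitate with silver nitrate miss; soluble in ether miss; melting point low miss; positive Tollens' match; effervesces with carbonate match; UV-active miss
(B) compound zeta — does not account for burns with sooty flame, positive Tollens'
(C) compound epsilon — burns with sooty flame miss; gives precipitate with silver nitrate match; soluble in ether match; melting point low miss; positive Tollens' miss; effervesces with carbonate miss; UV-active match
(D) compound delta — does not account for burns with sooty flame, soluble in ether, melting point low, positive Tollens', effervesces with carbonate
(E) compound kappa — does not account for soluble in ether
(F) compound gamma — fails on burns with sooty flame, melting point low (predicts melting point high, not melting point low)
None of the listed candidates fits everything.

none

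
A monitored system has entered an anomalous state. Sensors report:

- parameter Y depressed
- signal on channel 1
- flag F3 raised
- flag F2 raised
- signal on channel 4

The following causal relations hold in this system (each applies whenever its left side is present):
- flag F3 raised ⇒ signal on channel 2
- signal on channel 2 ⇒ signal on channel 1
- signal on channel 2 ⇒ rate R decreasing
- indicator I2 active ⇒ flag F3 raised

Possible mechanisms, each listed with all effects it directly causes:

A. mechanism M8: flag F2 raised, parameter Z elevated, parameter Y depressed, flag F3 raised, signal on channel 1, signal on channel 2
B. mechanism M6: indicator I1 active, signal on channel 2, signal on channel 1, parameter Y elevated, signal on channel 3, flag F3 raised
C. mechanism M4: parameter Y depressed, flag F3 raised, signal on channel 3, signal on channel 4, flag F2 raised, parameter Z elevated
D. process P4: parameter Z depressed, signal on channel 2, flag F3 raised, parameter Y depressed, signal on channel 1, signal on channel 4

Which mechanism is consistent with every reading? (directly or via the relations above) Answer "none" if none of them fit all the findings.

C

Checking each candidate against the observations:
(A) mechanism M8 — does not account for signal on channel 4
(B) mechanism M6 — fails on parameter Y depressed, flag F2 raised, signal on channel 4 (predicts parameter Y elevated, not parameter Y depressed)
(C) mechanism M4 — accounts for every observation (signal on channel 1 through flag F3 raised → signal on channel 2 → signal on channel 1)
(D) process P4 — parameter Y depressed ✓; signal on channel 1 ✓; flag F3 raised ✓; flag F2 raised ✗; signal on channel 4 ✓
(C) alone accounts for all the evidence.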